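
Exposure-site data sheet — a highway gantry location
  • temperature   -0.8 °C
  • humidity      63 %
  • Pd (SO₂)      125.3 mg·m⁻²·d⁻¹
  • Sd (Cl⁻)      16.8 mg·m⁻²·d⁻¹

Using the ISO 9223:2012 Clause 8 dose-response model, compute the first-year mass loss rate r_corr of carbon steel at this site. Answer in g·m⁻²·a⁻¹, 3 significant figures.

carbon steel: T≤10 °C ⇒ hinge +0.150·(-0.8−10) = -1.6200
  SO₂ term: 1.77·125.3^0.52·exp(0.02·63-1.6200) = 15.23
  Cl⁻ term: 0.102·16.8^0.62·exp(0.033·63+0.04·-0.8) = 4.542
  r_corr = 15.23 + 4.542 = 19.77 μm/a
Convert to mass loss: 19.77 μm/a × 7.85 g/cm³ = 155.2 g·m⁻²·a⁻¹

r_corr = 155 g·m⁻²·a⁻¹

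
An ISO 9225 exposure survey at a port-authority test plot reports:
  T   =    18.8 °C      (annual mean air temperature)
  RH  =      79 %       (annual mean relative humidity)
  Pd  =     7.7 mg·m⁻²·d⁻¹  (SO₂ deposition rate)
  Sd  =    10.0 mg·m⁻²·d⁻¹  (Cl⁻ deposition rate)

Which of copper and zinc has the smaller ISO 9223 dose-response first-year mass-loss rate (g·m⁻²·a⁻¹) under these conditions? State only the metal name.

zinc

copper: T>10 °C ⇒ hinge -0.080·(18.8−10) = -0.7040
  sulphur-dioxide contribution → 0.4713 μm/a
  chloride contribution → 0.824 μm/a
  ⇒ r_corr(copper) = 1.295 μm/a
  mass loss = 1.295 μm/a × 8.96 g/cm³ = 11.61 g·m⁻²·a⁻¹
zinc: f(T) = -0.071·(T−10) [T>10 °C] = -0.6248
  sulphur-dioxide contribution → 0.642 μm/a
  chloride contribution → 0.6047 μm/a
  ⇒ r_corr(zinc) = 1.247 μm/a
  mass loss = 1.247 μm/a × 7.14 g/cm³ = 8.901 g·m⁻²·a⁻¹
Ordering by g·m⁻²·a⁻¹: copper (11.6) > zinc (8.9)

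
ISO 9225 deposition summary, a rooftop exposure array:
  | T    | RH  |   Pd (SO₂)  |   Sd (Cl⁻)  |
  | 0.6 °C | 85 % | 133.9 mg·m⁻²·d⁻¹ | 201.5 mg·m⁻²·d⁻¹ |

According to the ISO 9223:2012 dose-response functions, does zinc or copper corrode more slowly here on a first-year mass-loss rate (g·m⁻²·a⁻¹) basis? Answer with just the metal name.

zinc: T≤10 °C ⇒ hinge +0.038·(0.6−10) = -0.3572
  SO₂ term: 0.0129·133.9^0.44·exp(0.046·85-0.3572) = 3.884
  Cl⁻ term: 0.0175·201.5^0.57·exp(0.008·85+0.085·0.6) = 0.7481
  r_corr = 3.884 + 0.7481 = 4.633 μm/a
  mass loss = 4.633 μm/a × 7.14 g/cm³ = 33.08 g·m⁻²·a⁻¹
copper: f(T) = +0.126·(T−10) [T≤10 °C] = -1.1844
  Pd branch = 0.0053·Pd^0.26·e^(0.059·RH+f) = 0.8727 μm/a
  Cl⁻ term: 0.01025·201.5^0.27·exp(0.036·85+0.049·0.6) = 0.9432
  r_corr = 0.8727 + 0.9432 = 1.816 μm/a
  mass loss = 1.816 μm/a × 8.96 g/cm³ = 16.27 g·m⁻²·a⁻¹
Ordering by g·m⁻²·a⁻¹: zinc (33.1) > copper (16.3)

copper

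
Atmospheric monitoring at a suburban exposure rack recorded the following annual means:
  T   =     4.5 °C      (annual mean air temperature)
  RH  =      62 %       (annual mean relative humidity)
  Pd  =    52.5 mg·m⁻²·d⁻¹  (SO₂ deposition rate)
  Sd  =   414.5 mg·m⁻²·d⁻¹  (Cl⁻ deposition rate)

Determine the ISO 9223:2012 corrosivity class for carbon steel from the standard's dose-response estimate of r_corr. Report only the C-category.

C4

carbon steel: temperature factor f = +0.150·(-5.5) = -0.8250
  sulphur-dioxide contribution → 21.02 μm/a
  chloride contribution → 39.65 μm/a
  total first-year rate 60.67 μm/a
60.7 μm/a falls in (50, 80] for carbon steel → category C4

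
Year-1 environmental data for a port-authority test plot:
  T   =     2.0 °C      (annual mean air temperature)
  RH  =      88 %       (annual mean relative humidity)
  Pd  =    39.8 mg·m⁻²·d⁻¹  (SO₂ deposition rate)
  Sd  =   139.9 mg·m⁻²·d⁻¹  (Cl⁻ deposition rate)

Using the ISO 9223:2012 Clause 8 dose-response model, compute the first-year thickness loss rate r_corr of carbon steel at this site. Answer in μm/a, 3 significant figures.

r_corr = 64.2 μm/a

carbon steel: temperature factor f = +0.150·(-8.0) = -1.2000
  sulphur-dioxide contribution → 21.04 μm/a
  chloride contribution → 43.15 μm/a
  ⇒ r_corr(carbon steel) = 64.19 μm/a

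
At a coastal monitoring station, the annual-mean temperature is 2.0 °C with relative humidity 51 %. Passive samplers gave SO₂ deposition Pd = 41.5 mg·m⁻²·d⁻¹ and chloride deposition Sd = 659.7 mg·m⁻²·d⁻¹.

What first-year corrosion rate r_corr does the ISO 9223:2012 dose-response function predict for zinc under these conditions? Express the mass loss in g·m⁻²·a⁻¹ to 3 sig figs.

zinc: f(T) = +0.038·(T−10) [T≤10 °C] = -0.3040
  sulphur-dioxide contribution → 0.5121 μm/a
  chloride contribution → 1.262 μm/a
  ⇒ r_corr(zinc) = 1.774 μm/a
Convert to mass loss: 1.774 μm/a × 7.14 g/cm³ = 12.67 g·m⁻²·a⁻¹

r_corr = 12.7 g·m⁻²·a⁻¹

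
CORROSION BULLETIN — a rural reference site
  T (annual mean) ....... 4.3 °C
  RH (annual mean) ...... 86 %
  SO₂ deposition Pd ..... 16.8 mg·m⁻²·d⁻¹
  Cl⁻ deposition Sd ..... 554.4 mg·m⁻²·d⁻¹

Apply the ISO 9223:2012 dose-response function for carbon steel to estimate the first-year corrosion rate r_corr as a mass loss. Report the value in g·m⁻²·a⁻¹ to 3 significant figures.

r_corr = 959 g·m⁻²·a⁻¹

carbon steel: f(T) = +0.150·(T−10) [T≤10 °C] = -0.8550
  SO₂ term: 1.77·16.8^0.52·exp(0.02·86-0.8550) = 18.23
  Cl⁻ term: 0.102·554.4^0.62·exp(0.033·86+0.04·4.3) = 104
  sum: 18.23 + 104 → r_corr = 122.2 μm/a
Convert to mass loss: 122.2 μm/a × 7.85 g/cm³ = 959.4 g·m⁻²·a⁻¹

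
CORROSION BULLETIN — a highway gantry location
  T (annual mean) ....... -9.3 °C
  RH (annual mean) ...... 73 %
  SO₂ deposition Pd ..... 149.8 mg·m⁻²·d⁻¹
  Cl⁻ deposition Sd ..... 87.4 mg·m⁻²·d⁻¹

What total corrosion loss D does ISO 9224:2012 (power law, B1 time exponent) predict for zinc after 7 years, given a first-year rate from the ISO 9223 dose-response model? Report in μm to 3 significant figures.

zinc: T≤10 °C ⇒ hinge +0.038·(-9.3−10) = -0.7334
  Pd branch = 0.0129·Pd^0.44·e^(0.046·RH+f) = 1.613 μm/a
  Cl⁻ term: 0.0175·87.4^0.57·exp(0.008·73+0.085·-9.3) = 0.182
  sum: 1.613 + 0.182 → r_corr = 1.795 μm/a
Power-law: D(7) = r_corr · 7^0.813
  D(7) = 1.795 × 7^0.813 = 1.795 × 4.865 = 8.733 μm

D(7) = 8.73 μm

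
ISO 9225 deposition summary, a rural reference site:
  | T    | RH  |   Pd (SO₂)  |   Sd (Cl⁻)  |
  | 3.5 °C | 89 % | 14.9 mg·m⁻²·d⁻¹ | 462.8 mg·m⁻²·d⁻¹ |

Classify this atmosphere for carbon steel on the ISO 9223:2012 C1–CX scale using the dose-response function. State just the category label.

C5

carbon steel: f(T) = +0.150·(T−10) [T≤10 °C] = -0.9750
  SO₂ term: 1.77·14.9^0.52·exp(0.02·89-0.9750) = 16.13
  Cl⁻ term: 0.102·462.8^0.62·exp(0.033·89+0.04·3.5) = 99.42
  r_corr = 16.13 + 99.42 = 115.5 μm/a
116 μm/a falls in (80, 200] for carbon steel → category C5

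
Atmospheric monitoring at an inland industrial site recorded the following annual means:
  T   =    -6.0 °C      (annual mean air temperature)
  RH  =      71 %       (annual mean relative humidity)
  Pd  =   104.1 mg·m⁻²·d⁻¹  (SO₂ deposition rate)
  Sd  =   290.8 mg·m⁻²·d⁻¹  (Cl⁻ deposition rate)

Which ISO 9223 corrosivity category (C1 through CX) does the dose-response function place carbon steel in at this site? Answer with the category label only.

C3

carbon steel: T≤10 °C ⇒ hinge +0.150·(-6.0−10) = -2.4000
  Pd branch = 1.77·Pd^0.52·e^(0.02·RH+f) = 7.438 μm/a
  Sd branch = 0.102·Sd^0.62·e^(0.033·RH+0.04·T) = 28.14 μm/a
  sum: 7.438 + 28.14 → r_corr = 35.58 μm/a
Category bounds: 25…50 μm/a bracket r_corr ⇒ C3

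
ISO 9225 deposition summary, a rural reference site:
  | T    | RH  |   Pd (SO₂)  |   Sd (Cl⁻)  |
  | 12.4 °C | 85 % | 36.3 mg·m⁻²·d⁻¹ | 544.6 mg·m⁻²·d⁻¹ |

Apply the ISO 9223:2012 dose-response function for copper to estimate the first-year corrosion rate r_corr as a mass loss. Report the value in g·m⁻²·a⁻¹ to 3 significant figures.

r_corr = 34.7 g·m⁻²·a⁻¹

copper: T>10 °C ⇒ hinge -0.080·(12.4−10) = -0.1920
  SO₂ term: 0.0053·36.3^0.26·exp(0.059·85-0.1920) = 1.677
  Sd branch = 0.01025·Sd^0.27·e^(0.036·RH+0.049·T) = 2.199 μm/a
  sum: 1.677 + 2.199 → r_corr = 3.876 μm/a
Convert to mass loss: 3.876 μm/a × 8.96 g/cm³ = 34.73 g·m⁻²·a⁻¹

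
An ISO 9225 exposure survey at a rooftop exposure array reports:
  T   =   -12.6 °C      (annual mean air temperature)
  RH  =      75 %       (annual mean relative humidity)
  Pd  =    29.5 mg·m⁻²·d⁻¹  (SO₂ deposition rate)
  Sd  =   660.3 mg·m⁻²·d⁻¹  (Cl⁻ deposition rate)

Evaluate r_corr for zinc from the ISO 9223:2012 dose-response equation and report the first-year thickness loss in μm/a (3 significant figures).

r_corr = 1.21 μm/a

zinc: temperature factor f = +0.038·(-22.6) = -0.8588
  Pd branch = 0.0129·Pd^0.44·e^(0.046·RH+f) = 0.7632 μm/a
  Cl⁻ term: 0.0175·660.3^0.57·exp(0.008·75+0.085·-12.6) = 0.4423
  sum: 0.7632 + 0.4423 → r_corr = 1.206 μm/a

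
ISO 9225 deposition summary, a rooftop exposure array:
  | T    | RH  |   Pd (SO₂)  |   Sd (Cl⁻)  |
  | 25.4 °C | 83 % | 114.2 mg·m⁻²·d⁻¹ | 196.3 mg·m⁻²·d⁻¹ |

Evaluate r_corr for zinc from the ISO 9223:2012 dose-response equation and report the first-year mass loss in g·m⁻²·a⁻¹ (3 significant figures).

r_corr = 53.9 g·m⁻²·a⁻¹

zinc: temperature factor f = -0.071·(15.4) = -1.0934
  SO₂ term: 0.0129·114.2^0.44·exp(0.046·83-1.0934) = 1.582
  Sd branch = 0.0175·Sd^0.57·e^(0.008·RH+0.085·T) = 5.971 μm/a
  r_corr = 1.582 + 5.971 = 7.553 μm/a
Convert to mass loss: 7.553 μm/a × 7.14 g/cm³ = 53.93 g·m⁻²·a⁻¹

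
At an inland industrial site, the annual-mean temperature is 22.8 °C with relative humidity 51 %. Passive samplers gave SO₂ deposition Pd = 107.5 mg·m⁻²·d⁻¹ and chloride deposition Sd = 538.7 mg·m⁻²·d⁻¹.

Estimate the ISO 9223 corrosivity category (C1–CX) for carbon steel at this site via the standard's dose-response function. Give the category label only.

C5

carbon steel: T>10 °C ⇒ hinge -0.054·(22.8−10) = -0.6912
  sulphur-dioxide contribution → 28 μm/a
  chloride contribution → 67.46 μm/a
  total first-year rate 95.45 μm/a
Category bounds: 80…200 μm/a bracket r_corr ⇒ C5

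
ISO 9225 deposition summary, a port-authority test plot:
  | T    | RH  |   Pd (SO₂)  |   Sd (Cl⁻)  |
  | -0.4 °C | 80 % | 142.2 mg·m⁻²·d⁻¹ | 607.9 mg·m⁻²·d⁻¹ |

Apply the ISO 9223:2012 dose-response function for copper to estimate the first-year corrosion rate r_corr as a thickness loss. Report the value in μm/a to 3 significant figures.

copper: T≤10 °C ⇒ hinge +0.126·(-0.4−10) = -1.3104
  Pd branch = 0.0053·Pd^0.26·e^(0.059·RH+f) = 0.5818 μm/a
  Cl⁻ term: 0.01025·607.9^0.27·exp(0.036·80+0.049·-0.4) = 1.011
  r_corr = 0.5818 + 1.011 = 1.593 μm/a

r_corr = 1.59 μm/a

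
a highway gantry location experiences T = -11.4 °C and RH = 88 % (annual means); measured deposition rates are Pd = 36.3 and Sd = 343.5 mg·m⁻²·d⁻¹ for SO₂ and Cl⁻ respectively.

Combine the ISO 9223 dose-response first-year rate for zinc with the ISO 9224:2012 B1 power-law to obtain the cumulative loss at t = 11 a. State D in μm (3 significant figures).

D(11) = 13.8 μm

zinc: f(T) = +0.038·(T−10) [T≤10 °C] = -0.8132
  sulphur-dioxide contribution → 1.591 μm/a
  chloride contribution → 0.3745 μm/a
  total first-year rate 1.966 μm/a
Power-law: D(11) = r_corr · 11^0.813
  D(11) = 1.966 × 11^0.813 = 1.966 × 7.025 = 13.81 μm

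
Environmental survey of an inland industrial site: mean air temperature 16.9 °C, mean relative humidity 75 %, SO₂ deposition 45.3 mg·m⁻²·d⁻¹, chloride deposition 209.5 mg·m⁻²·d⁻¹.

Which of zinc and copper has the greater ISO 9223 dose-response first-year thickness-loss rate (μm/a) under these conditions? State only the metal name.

zinc: T>10 °C ⇒ hinge -0.071·(16.9−10) = -0.4899
  Pd branch = 0.0129·Pd^0.44·e^(0.046·RH+f) = 1.333 μm/a
  Cl⁻ term: 0.0175·209.5^0.57·exp(0.008·75+0.085·16.9) = 2.822
  sum: 1.333 + 2.822 → r_corr = 4.155 μm/a
copper: T>10 °C ⇒ hinge -0.080·(16.9−10) = -0.5520
  SO₂ term: 0.0053·45.3^0.26·exp(0.059·75-0.5520) = 0.6869
  Cl⁻ term: 0.01025·209.5^0.27·exp(0.036·75+0.049·16.9) = 1.478
  r_corr = 0.6869 + 1.478 = 2.165 μm/a
Ordering by μm/a: zinc (4.15) > copper (2.16)

zinc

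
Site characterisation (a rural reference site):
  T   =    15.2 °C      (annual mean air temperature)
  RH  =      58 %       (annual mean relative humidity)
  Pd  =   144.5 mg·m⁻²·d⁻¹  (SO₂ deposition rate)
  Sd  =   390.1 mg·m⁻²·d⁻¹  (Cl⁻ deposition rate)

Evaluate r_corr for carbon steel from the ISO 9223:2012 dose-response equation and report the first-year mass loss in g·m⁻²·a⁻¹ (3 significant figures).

r_corr = 847 g·m⁻²·a⁻¹

carbon steel: f(T) = -0.054·(T−10) [T>10 °C] = -0.2808
  SO₂ term: 1.77·144.5^0.52·exp(0.02·58-0.2808) = 56.62
  Cl⁻ term: 0.102·390.1^0.62·exp(0.033·58+0.04·15.2) = 51.34
  r_corr = 56.62 + 51.34 = 108 μm/a
Convert to mass loss: 108 μm/a × 7.85 g/cm³ = 847.4 g·m⁻²·a⁻¹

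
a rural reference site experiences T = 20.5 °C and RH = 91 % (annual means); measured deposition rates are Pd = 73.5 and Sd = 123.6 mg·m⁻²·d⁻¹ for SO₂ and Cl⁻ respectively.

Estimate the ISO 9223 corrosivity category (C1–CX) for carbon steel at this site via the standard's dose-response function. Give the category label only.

C5

carbon steel: temperature factor f = -0.054·(10.5) = -0.5670
  SO₂ term: 1.77·73.5^0.52·exp(0.02·91-0.5670) = 57.89
  Cl⁻ term: 0.102·123.6^0.62·exp(0.033·91+0.04·20.5) = 92.46
  r_corr = 57.89 + 92.46 = 150.4 μm/a
150 μm/a falls in (80, 200] for carbon steel → category C5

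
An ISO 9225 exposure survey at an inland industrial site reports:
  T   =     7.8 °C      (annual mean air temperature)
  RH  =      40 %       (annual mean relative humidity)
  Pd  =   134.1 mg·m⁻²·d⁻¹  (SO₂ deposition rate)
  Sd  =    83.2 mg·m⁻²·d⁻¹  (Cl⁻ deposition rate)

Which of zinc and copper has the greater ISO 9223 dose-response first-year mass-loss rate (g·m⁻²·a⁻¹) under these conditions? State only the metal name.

zinc: temperature factor f = +0.038·(-2.2) = -0.0836
  SO₂ term: 0.0129·134.1^0.44·exp(0.046·40-0.0836) = 0.6448
  Cl⁻ term: 0.0175·83.2^0.57·exp(0.008·40+0.085·7.8) = 0.5813
  r_corr = 0.6448 + 0.5813 = 1.226 μm/a
  mass loss = 1.226 μm/a × 7.14 g/cm³ = 8.755 g·m⁻²·a⁻¹
copper: T≤10 °C ⇒ hinge +0.126·(7.8−10) = -0.2772
  SO₂ term: 0.0053·134.1^0.26·exp(0.059·40-0.2772) = 0.152
  Cl⁻ term: 0.01025·83.2^0.27·exp(0.036·40+0.049·7.8) = 0.2092
  r_corr = 0.152 + 0.2092 = 0.3612 μm/a
  mass loss = 0.3612 μm/a × 8.96 g/cm³ = 3.237 g·m⁻²·a⁻¹
Ordering by g·m⁻²·a⁻¹: zinc (8.75) > copper (3.24)

zinc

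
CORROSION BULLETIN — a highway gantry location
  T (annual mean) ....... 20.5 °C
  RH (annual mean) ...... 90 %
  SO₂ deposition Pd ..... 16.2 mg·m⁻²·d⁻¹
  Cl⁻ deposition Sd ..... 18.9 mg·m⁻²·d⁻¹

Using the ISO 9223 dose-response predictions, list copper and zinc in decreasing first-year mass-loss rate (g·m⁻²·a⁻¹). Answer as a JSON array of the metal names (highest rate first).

["copper", "zinc"]

copper: T>10 °C ⇒ hinge -0.080·(20.5−10) = -0.8400
  Pd branch = 0.0053·Pd^0.26·e^(0.059·RH+f) = 0.9551 μm/a
  Sd branch = 0.01025·Sd^0.27·e^(0.036·RH+0.049·T) = 1.58 μm/a
  sum: 0.9551 + 1.58 → r_corr = 2.535 μm/a
  mass loss = 2.535 μm/a × 8.96 g/cm³ = 22.72 g·m⁻²·a⁻¹
zinc: f(T) = -0.071·(T−10) [T>10 °C] = -0.7455
  Pd branch = 0.0129·Pd^0.44·e^(0.046·RH+f) = 1.309 μm/a
  Cl⁻ term: 0.0175·18.9^0.57·exp(0.008·90+0.085·20.5) = 1.097
  r_corr = 1.309 + 1.097 = 2.406 μm/a
  mass loss = 2.406 μm/a × 7.14 g/cm³ = 17.18 g·m⁻²·a⁻¹
Ordering by g·m⁻²·a⁻¹: copper (22.7) > zinc (17.2)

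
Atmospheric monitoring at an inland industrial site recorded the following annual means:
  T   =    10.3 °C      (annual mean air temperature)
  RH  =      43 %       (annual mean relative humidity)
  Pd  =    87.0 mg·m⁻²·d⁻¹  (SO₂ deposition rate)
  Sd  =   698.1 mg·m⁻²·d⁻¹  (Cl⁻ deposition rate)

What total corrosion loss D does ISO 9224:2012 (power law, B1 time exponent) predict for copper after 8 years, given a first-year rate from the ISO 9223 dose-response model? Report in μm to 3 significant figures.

D(8) = 2.71 μm

copper: f(T) = -0.080·(T−10) [T>10 °C] = -0.0240
  SO₂ term: 0.0053·87.0^0.26·exp(0.059·43-0.0240) = 0.2089
  Sd branch = 0.01025·Sd^0.27·e^(0.036·RH+0.049·T) = 0.4678 μm/a
  sum: 0.2089 + 0.4678 → r_corr = 0.6767 μm/a
Power-law: D(8) = r_corr · 8^0.667
  D(8) = 0.6767 × 8^0.667 = 0.6767 × 4.003 = 2.709 μm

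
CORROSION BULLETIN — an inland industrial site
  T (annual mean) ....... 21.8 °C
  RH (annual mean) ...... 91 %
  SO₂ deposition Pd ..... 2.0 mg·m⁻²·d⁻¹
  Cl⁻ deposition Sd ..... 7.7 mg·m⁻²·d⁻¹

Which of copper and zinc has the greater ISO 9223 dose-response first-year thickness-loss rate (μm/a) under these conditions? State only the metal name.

copper: temperature factor f = -0.080·(11.8) = -0.9440
  SO₂ term: 0.0053·2.0^0.26·exp(0.059·91-0.9440) = 0.53
  Cl⁻ term: 0.01025·7.7^0.27·exp(0.036·91+0.049·21.8) = 1.37
  sum: 0.53 + 1.37 → r_corr = 1.9 μm/a
zinc: temperature factor f = -0.071·(11.8) = -0.8378
  Pd branch = 0.0129·Pd^0.44·e^(0.046·RH+f) = 0.4979 μm/a
  Cl⁻ term: 0.0175·7.7^0.57·exp(0.008·91+0.085·21.8) = 0.74
  r_corr = 0.4979 + 0.74 = 1.238 μm/a
Ordering by μm/a: copper (1.9) > zinc (1.24)

copper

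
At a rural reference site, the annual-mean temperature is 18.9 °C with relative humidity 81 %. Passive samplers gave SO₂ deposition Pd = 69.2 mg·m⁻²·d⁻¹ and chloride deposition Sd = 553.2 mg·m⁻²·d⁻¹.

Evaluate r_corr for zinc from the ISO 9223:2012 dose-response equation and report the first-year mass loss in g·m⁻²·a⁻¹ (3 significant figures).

r_corr = 56.7 g·m⁻²·a⁻¹

zinc: temperature factor f = -0.071·(8.9) = -0.6319
  SO₂ term: 0.0129·69.2^0.44·exp(0.046·81-0.6319) = 1.836
  Cl⁻ term: 0.0175·553.2^0.57·exp(0.008·81+0.085·18.9) = 6.104
  r_corr = 1.836 + 6.104 = 7.94 μm/a
Convert to mass loss: 7.94 μm/a × 7.14 g/cm³ = 56.69 g·m⁻²·a⁻¹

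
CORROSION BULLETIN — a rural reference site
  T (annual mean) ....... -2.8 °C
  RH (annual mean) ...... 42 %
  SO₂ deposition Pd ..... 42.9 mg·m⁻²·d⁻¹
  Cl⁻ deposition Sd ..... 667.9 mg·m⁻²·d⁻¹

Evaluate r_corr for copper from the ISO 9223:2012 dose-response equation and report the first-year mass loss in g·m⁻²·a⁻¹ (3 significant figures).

copper: temperature factor f = +0.126·(-12.8) = -1.6128
  Pd branch = 0.0053·Pd^0.26·e^(0.059·RH+f) = 0.03346 μm/a
  Cl⁻ term: 0.01025·667.9^0.27·exp(0.036·42+0.049·-2.8) = 0.2347
  r_corr = 0.03346 + 0.2347 = 0.2681 μm/a
Convert to mass loss: 0.2681 μm/a × 8.96 g/cm³ = 2.402 g·m⁻²·a⁻¹

r_corr = 2.40 g·m⁻²·a⁻¹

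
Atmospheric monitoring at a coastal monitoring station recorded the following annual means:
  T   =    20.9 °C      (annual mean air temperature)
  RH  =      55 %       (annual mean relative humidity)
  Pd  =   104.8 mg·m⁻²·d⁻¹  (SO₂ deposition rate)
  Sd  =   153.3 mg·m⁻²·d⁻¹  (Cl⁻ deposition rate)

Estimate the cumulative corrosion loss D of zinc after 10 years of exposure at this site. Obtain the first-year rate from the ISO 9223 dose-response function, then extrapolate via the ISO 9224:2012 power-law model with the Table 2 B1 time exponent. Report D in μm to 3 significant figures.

zinc: f(T) = -0.071·(T−10) [T>10 °C] = -0.7739
  sulphur-dioxide contribution → 0.5784 μm/a
  chloride contribution → 2.828 μm/a
  total first-year rate 3.406 μm/a
Long-term exponent b (ISO 9224 Table 2, B1) = 0.813
  D(10) = 3.406 × 10^0.813 = 3.406 × 6.501 = 22.14 μm

D(10) = 22.1 μm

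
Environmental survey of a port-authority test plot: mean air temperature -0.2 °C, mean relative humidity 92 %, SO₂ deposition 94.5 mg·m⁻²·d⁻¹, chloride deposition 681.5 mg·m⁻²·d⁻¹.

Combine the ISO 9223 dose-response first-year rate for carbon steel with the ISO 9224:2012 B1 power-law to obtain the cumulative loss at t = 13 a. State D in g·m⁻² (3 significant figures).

carbon steel: f(T) = +0.150·(T−10) [T≤10 °C] = -1.5300
  sulphur-dioxide contribution → 25.69 μm/a
  chloride contribution → 120.3 μm/a
  total first-year rate 146 μm/a
Power-law: D(13) = r_corr · 13^0.523
  D(13) = 146 × 13^0.523 = 146 × 3.825 = 558.5 μm
  Mass loss = 558.5 μm × 7.85 g/cm³ = 4384 g·m⁻²

D(13) = 4.38e+03 g·m⁻²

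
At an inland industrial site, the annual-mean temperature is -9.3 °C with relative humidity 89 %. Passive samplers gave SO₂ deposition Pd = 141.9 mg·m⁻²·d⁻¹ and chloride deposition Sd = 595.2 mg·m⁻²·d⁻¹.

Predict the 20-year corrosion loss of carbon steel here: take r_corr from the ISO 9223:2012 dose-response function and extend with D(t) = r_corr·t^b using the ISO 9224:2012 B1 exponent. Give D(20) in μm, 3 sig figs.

D(20) = 370 μm

carbon steel: T≤10 °C ⇒ hinge +0.150·(-9.3−10) = -2.8950
  sulphur-dioxide contribution → 7.634 μm/a
  chloride contribution → 69.64 μm/a
  total first-year rate 77.27 μm/a
ISO 9224: D(t) = r_corr · t^b with b = 0.523 (carbon steel, B1)
  D(20) = 77.27 × 20^0.523 = 77.27 × 4.791 = 370.2 μm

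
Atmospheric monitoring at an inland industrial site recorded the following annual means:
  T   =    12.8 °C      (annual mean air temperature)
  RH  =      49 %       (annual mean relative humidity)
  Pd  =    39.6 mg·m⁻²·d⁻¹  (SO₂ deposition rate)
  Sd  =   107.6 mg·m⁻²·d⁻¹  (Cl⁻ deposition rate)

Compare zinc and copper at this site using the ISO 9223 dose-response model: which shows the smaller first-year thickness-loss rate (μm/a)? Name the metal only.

zinc: temperature factor f = -0.071·(2.8) = -0.1988
  sulphur-dioxide contribution → 0.5083 μm/a
  chloride contribution → 1.106 μm/a
  ⇒ r_corr(zinc) = 1.615 μm/a
copper: temperature factor f = -0.080·(2.8) = -0.2240
  sulphur-dioxide contribution → 0.1986 μm/a
  chloride contribution → 0.3961 μm/a
  total first-year rate 0.5947 μm/a
Ordering by μm/a: zinc (1.61) > copper (0.595)

copper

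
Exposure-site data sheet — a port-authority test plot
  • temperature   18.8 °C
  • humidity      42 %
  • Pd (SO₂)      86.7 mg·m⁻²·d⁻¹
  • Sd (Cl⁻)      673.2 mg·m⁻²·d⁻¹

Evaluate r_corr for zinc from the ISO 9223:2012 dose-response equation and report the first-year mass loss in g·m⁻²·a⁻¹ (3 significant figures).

r_corr = 37.8 g·m⁻²·a⁻¹

zinc: temperature factor f = -0.071·(8.8) = -0.6248
  SO₂ term: 0.0129·86.7^0.44·exp(0.046·42-0.6248) = 0.3396
  Cl⁻ term: 0.0175·673.2^0.57·exp(0.008·42+0.085·18.8) = 4.955
  sum: 0.3396 + 4.955 → r_corr = 5.294 μm/a
Convert to mass loss: 5.294 μm/a × 7.14 g/cm³ = 37.8 g·m⁻²·a⁻¹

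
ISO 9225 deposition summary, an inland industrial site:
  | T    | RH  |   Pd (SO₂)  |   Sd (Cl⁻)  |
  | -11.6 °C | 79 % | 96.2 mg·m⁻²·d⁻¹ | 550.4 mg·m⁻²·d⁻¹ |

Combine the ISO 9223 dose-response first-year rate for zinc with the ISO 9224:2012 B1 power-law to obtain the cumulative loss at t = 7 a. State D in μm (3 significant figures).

zinc: temperature factor f = +0.038·(-21.6) = -0.8208
  sulphur-dioxide contribution → 1.603 μm/a
  chloride contribution → 0.4482 μm/a
  ⇒ r_corr(zinc) = 2.051 μm/a
Power-law: D(7) = r_corr · 7^0.813
  D(7) = 2.051 × 7^0.813 = 2.051 × 4.865 = 9.979 μm

D(7) = 9.98 μm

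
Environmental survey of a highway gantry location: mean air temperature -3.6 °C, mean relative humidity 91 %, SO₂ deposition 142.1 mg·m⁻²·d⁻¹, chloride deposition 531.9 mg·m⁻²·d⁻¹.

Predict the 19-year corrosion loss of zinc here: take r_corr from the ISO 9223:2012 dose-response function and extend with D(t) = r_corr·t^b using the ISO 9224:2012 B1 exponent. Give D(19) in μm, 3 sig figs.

D(19) = 59.5 μm

zinc: f(T) = +0.038·(T−10) [T≤10 °C] = -0.5168
  SO₂ term: 0.0129·142.1^0.44·exp(0.046·91-0.5168) = 4.48
  Sd branch = 0.0175·Sd^0.57·e^(0.008·RH+0.085·T) = 0.9551 μm/a
  sum: 4.48 + 0.9551 → r_corr = 5.435 μm/a
Long-term exponent b (ISO 9224 Table 2, B1) = 0.813
  D(19) = 5.435 × 19^0.813 = 5.435 × 10.96 = 59.54 μm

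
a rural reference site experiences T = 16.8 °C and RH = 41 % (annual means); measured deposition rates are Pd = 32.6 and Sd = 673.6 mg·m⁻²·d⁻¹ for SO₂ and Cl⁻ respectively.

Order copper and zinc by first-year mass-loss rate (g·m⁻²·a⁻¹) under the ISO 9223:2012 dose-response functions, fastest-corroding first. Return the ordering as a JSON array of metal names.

copper: T>10 °C ⇒ hinge -0.080·(16.8−10) = -0.5440
  Pd branch = 0.0053·Pd^0.26·e^(0.059·RH+f) = 0.08551 μm/a
  Cl⁻ term: 0.01025·673.6^0.27·exp(0.036·41+0.049·16.8) = 0.5928
  sum: 0.08551 + 0.5928 → r_corr = 0.6783 μm/a
  mass loss = 0.6783 μm/a × 8.96 g/cm³ = 6.078 g·m⁻²·a⁻¹
zinc: T>10 °C ⇒ hinge -0.071·(16.8−10) = -0.4828
  Pd branch = 0.0129·Pd^0.44·e^(0.046·RH+f) = 0.2431 μm/a
  Cl⁻ term: 0.0175·673.6^0.57·exp(0.008·41+0.085·16.8) = 4.148
  r_corr = 0.2431 + 4.148 = 4.391 μm/a
  mass loss = 4.391 μm/a × 7.14 g/cm³ = 31.35 g·m⁻²·a⁻¹
Ordering by g·m⁻²·a⁻¹: zinc (31.4) > copper (6.08)

["zinc", "copper"]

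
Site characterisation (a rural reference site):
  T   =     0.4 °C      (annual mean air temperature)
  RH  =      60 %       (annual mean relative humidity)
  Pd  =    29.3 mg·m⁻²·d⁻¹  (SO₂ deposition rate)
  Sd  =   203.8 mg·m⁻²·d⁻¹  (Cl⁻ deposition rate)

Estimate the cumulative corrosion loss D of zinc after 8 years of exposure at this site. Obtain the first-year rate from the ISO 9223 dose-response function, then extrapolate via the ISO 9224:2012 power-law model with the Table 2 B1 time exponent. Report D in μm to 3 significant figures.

D(8) = 6.68 μm

zinc: T≤10 °C ⇒ hinge +0.038·(0.4−10) = -0.3648
  sulphur-dioxide contribution → 0.6255 μm/a
  chloride contribution → 0.6061 μm/a
  ⇒ r_corr(zinc) = 1.232 μm/a
Long-term exponent b (ISO 9224 Table 2, B1) = 0.813
  D(8) = 1.232 × 8^0.813 = 1.232 × 5.423 = 6.678 μm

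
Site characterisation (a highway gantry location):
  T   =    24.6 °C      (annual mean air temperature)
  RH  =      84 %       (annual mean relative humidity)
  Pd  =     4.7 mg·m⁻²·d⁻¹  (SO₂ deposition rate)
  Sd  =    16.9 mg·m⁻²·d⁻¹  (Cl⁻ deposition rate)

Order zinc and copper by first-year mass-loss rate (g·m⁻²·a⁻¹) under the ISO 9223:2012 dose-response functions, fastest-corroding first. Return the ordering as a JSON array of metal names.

["copper", "zinc"]

zinc: f(T) = -0.071·(T−10) [T>10 °C] = -1.0366
  SO₂ term: 0.0129·4.7^0.44·exp(0.046·84-1.0366) = 0.4308
  Sd branch = 0.0175·Sd^0.57·e^(0.008·RH+0.085·T) = 1.39 μm/a
  r_corr = 0.4308 + 1.39 = 1.82 μm/a
  mass loss = 1.82 μm/a × 7.14 g/cm³ = 13 g·m⁻²·a⁻¹
copper: temperature factor f = -0.080·(14.6) = -1.1680
  SO₂ term: 0.0053·4.7^0.26·exp(0.059·84-1.1680) = 0.35
  Sd branch = 0.01025·Sd^0.27·e^(0.036·RH+0.049·T) = 1.51 μm/a
  sum: 0.35 + 1.51 → r_corr = 1.86 μm/a
  mass loss = 1.86 μm/a × 8.96 g/cm³ = 16.67 g·m⁻²·a⁻¹
Ordering by g·m⁻²·a⁻¹: copper (16.7) > zinc (13)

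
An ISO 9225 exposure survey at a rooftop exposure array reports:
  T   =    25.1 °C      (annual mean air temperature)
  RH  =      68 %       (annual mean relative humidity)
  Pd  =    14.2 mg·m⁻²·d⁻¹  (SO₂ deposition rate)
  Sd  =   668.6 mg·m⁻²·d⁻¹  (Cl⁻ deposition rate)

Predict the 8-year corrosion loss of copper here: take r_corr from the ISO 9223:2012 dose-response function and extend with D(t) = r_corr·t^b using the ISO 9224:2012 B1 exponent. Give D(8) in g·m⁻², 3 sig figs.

D(8) = 90.5 g·m⁻²

copper: temperature factor f = -0.080·(15.1) = -1.2080
  SO₂ term: 0.0053·14.2^0.26·exp(0.059·68-1.2080) = 0.1744
  Sd branch = 0.01025·Sd^0.27·e^(0.036·RH+0.049·T) = 2.349 μm/a
  sum: 0.1744 + 2.349 → r_corr = 2.523 μm/a
ISO 9224: D(t) = r_corr · t^b with b = 0.667 (copper, B1)
  D(8) = 2.523 × 8^0.667 = 2.523 × 4.003 = 10.1 μm
  Mass loss = 10.1 μm × 8.96 g/cm³ = 90.49 g·m⁻²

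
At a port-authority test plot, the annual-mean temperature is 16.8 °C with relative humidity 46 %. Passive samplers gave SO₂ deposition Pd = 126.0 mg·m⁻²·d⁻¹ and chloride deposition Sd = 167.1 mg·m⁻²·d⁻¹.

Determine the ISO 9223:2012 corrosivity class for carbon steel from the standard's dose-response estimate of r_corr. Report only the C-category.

C4

carbon steel: f(T) = -0.054·(T−10) [T>10 °C] = -0.3672
  Pd branch = 1.77·Pd^0.52·e^(0.02·RH+f) = 38.04 μm/a
  Sd branch = 0.102·Sd^0.62·e^(0.033·RH+0.04·T) = 21.77 μm/a
  sum: 38.04 + 21.77 → r_corr = 59.81 μm/a
Category bounds: 50…80 μm/a bracket r_corr ⇒ C4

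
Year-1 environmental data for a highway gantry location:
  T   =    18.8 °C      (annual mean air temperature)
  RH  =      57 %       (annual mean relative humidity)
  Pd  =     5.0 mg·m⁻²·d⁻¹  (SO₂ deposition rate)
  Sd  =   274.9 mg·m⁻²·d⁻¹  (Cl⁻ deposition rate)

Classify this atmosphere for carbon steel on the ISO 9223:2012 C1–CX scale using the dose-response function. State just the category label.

C4

carbon steel: f(T) = -0.054·(T−10) [T>10 °C] = -0.4752
  Pd branch = 1.77·Pd^0.52·e^(0.02·RH+f) = 7.946 μm/a
  Cl⁻ term: 0.102·274.9^0.62·exp(0.033·57+0.04·18.8) = 46.17
  r_corr = 7.946 + 46.17 = 54.12 μm/a
Category bounds: 50…80 μm/a bracket r_corr ⇒ C4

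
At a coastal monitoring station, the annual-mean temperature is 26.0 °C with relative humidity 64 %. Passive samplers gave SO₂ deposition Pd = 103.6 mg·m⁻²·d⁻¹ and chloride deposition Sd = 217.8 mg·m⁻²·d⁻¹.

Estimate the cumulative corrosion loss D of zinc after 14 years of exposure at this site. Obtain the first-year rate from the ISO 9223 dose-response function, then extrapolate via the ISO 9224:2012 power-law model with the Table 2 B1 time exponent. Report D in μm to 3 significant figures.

D(14) = 54.1 μm

zinc: f(T) = -0.071·(T−10) [T>10 °C] = -1.1360
  SO₂ term: 0.0129·103.6^0.44·exp(0.046·64-1.1360) = 0.6061
  Cl⁻ term: 0.0175·217.8^0.57·exp(0.008·64+0.085·26.0) = 5.726
  r_corr = 0.6061 + 5.726 = 6.332 μm/a
Power-law: D(14) = r_corr · 14^0.813
  D(14) = 6.332 × 14^0.813 = 6.332 × 8.547 = 54.12 μm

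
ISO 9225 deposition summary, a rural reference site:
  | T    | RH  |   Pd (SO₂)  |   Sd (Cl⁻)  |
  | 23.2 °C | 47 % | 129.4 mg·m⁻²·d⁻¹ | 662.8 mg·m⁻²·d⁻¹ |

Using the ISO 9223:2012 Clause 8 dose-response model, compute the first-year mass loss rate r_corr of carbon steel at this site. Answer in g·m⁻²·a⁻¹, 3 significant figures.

carbon steel: f(T) = -0.054·(T−10) [T>10 °C] = -0.7128
  Pd branch = 1.77·Pd^0.52·e^(0.02·RH+f) = 27.85 μm/a
  Sd branch = 0.102·Sd^0.62·e^(0.033·RH+0.04·T) = 68.31 μm/a
  sum: 27.85 + 68.31 → r_corr = 96.16 μm/a
Convert to mass loss: 96.16 μm/a × 7.85 g/cm³ = 754.9 g·m⁻²·a⁻¹

r_corr = 755 g·m⁻²·a⁻¹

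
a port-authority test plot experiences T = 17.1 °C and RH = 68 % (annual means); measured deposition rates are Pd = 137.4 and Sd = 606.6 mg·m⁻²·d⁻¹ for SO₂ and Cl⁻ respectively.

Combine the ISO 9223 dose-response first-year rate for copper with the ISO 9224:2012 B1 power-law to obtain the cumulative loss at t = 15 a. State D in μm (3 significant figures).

D(15) = 13.0 μm

copper: f(T) = -0.080·(T−10) [T>10 °C] = -0.5680
  sulphur-dioxide contribution → 0.5968 μm/a
  chloride contribution → 1.546 μm/a
  ⇒ r_corr(copper) = 2.143 μm/a
ISO 9224: D(t) = r_corr · t^b with b = 0.667 (copper, B1)
  D(15) = 2.143 × 15^0.667 = 2.143 × 6.088 = 13.04 μm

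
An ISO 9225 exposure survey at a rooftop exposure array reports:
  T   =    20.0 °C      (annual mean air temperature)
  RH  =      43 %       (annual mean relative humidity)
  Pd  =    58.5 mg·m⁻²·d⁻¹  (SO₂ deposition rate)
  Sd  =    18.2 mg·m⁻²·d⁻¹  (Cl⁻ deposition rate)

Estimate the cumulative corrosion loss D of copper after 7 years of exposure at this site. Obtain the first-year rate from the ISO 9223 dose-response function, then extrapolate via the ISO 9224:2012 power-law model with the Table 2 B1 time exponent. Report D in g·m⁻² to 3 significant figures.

copper: T>10 °C ⇒ hinge -0.080·(20.0−10) = -0.8000
  Pd branch = 0.0053·Pd^0.26·e^(0.059·RH+f) = 0.08672 μm/a
  Cl⁻ term: 0.01025·18.2^0.27·exp(0.036·43+0.049·20.0) = 0.2811
  r_corr = 0.08672 + 0.2811 = 0.3678 μm/a
Power-law: D(7) = r_corr · 7^0.667
  D(7) = 0.3678 × 7^0.667 = 0.3678 × 3.662 = 1.347 μm
  Mass loss = 1.347 μm × 8.96 g/cm³ = 12.07 g·m⁻²

D(7) = 12.1 g·m⁻²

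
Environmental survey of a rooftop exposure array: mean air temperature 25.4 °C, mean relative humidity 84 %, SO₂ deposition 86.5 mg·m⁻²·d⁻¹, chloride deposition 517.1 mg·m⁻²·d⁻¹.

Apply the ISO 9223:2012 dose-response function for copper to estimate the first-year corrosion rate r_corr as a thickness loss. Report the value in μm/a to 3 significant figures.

copper: T>10 °C ⇒ hinge -0.080·(25.4−10) = -1.2320
  Pd branch = 0.0053·Pd^0.26·e^(0.059·RH+f) = 0.7002 μm/a
  Cl⁻ term: 0.01025·517.1^0.27·exp(0.036·84+0.049·25.4) = 3.956
  r_corr = 0.7002 + 3.956 = 4.656 μm/a

r_corr = 4.66 μm/a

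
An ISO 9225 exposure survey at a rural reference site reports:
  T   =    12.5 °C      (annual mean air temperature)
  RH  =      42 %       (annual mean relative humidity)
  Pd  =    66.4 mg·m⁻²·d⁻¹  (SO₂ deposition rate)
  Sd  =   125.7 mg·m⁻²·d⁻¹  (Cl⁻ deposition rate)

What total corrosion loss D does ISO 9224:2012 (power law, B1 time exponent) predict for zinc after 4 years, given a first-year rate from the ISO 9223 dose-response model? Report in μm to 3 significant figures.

D(4) = 4.90 μm

zinc: temperature factor f = -0.071·(2.5) = -0.1775
  Pd branch = 0.0129·Pd^0.44·e^(0.046·RH+f) = 0.4724 μm/a
  Cl⁻ term: 0.0175·125.7^0.57·exp(0.008·42+0.085·12.5) = 1.114
  r_corr = 0.4724 + 1.114 = 1.587 μm/a
Long-term exponent b (ISO 9224 Table 2, B1) = 0.813
  D(4) = 1.587 × 4^0.813 = 1.587 × 3.087 = 4.898 μm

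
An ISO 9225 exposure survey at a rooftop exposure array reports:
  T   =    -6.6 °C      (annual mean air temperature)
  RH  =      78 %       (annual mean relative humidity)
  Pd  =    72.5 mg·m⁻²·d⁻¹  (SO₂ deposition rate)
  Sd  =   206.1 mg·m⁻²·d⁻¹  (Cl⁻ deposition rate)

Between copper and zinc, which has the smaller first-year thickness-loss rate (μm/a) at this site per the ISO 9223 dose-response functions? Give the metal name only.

copper

copper: temperature factor f = +0.126·(-16.6) = -2.0916
  SO₂ term: 0.0053·72.5^0.26·exp(0.059·78-2.0916) = 0.1987
  Sd branch = 0.01025·Sd^0.27·e^(0.036·RH+0.049·T) = 0.5183 μm/a
  r_corr = 0.1987 + 0.5183 = 0.717 μm/a
zinc: T≤10 °C ⇒ hinge +0.038·(-6.6−10) = -0.6308
  Pd branch = 0.0129·Pd^0.44·e^(0.046·RH+f) = 1.635 μm/a
  Sd branch = 0.0175·Sd^0.57·e^(0.008·RH+0.085·T) = 0.3885 μm/a
  r_corr = 1.635 + 0.3885 = 2.023 μm/a
Ordering by μm/a: zinc (2.02) > copper (0.717)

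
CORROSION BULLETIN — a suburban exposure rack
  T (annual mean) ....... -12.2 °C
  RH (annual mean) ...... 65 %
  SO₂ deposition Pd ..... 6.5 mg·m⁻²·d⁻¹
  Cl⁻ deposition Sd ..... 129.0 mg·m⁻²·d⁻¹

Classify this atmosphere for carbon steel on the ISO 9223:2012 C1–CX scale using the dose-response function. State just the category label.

C2

carbon steel: temperature factor f = +0.150·(-22.2) = -3.3300
  Pd branch = 1.77·Pd^0.52·e^(0.02·RH+f) = 0.6153 μm/a
  Cl⁻ term: 0.102·129.0^0.62·exp(0.033·65+0.04·-12.2) = 10.88
  r_corr = 0.6153 + 10.88 = 11.5 μm/a
ISO 9223 Table 2 (carbon steel): 1.3 < 11.5 ≤ 25 μm/a ⇒ C2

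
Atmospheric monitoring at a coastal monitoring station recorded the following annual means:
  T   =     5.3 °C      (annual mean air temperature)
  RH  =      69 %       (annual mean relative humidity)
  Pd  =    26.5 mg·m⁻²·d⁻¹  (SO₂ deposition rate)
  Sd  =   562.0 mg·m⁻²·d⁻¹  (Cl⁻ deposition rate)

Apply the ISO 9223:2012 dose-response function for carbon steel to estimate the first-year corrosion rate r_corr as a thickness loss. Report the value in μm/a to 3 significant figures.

carbon steel: T≤10 °C ⇒ hinge +0.150·(5.3−10) = -0.7050
  SO₂ term: 1.77·26.5^0.52·exp(0.02·69-0.7050) = 19.11
  Sd branch = 0.102·Sd^0.62·e^(0.033·RH+0.04·T) = 62.29 μm/a
  sum: 19.11 + 62.29 → r_corr = 81.39 μm/a

r_corr = 81.4 μm/a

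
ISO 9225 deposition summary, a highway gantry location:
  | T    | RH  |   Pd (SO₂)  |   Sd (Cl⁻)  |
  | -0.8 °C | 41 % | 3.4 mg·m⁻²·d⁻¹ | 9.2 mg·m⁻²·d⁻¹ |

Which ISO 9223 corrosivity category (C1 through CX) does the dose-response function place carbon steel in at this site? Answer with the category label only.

C2

carbon steel: f(T) = +0.150·(T−10) [T≤10 °C] = -1.6200
  SO₂ term: 1.77·3.4^0.52·exp(0.02·41-1.6200) = 1.503
  Cl⁻ term: 0.102·9.2^0.62·exp(0.033·41+0.04·-0.8) = 1.513
  r_corr = 1.503 + 1.513 = 3.016 μm/a
ISO 9223 Table 2 (carbon steel): 1.3 < 3.02 ≤ 25 μm/a ⇒ C2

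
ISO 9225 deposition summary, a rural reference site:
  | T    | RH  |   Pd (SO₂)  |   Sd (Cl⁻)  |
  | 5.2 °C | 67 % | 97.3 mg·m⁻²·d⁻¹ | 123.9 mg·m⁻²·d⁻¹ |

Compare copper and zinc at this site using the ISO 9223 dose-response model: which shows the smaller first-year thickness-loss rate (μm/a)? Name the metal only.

copper: f(T) = +0.126·(T−10) [T≤10 °C] = -0.6048
  SO₂ term: 0.0053·97.3^0.26·exp(0.059·67-0.6048) = 0.4958
  Sd branch = 0.01025·Sd^0.27·e^(0.036·RH+0.049·T) = 0.542 μm/a
  r_corr = 0.4958 + 0.542 = 1.038 μm/a
zinc: temperature factor f = +0.038·(-4.8) = -0.1824
  Pd branch = 0.0129·Pd^0.44·e^(0.046·RH+f) = 1.756 μm/a
  Sd branch = 0.0175·Sd^0.57·e^(0.008·RH+0.085·T) = 0.7258 μm/a
  r_corr = 1.756 + 0.7258 = 2.482 μm/a
Ordering by μm/a: zinc (2.48) > copper (1.04)

copper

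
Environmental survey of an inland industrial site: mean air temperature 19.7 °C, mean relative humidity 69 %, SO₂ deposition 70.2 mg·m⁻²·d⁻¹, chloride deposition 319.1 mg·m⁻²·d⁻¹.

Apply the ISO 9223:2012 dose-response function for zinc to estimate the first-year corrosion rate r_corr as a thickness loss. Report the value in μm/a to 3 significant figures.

zinc: f(T) = -0.071·(T−10) [T>10 °C] = -0.6887
  Pd branch = 0.0129·Pd^0.44·e^(0.046·RH+f) = 1.005 μm/a
  Sd branch = 0.0175·Sd^0.57·e^(0.008·RH+0.085·T) = 4.337 μm/a
  r_corr = 1.005 + 4.337 = 5.343 μm/a

r_corr = 5.34 μm/a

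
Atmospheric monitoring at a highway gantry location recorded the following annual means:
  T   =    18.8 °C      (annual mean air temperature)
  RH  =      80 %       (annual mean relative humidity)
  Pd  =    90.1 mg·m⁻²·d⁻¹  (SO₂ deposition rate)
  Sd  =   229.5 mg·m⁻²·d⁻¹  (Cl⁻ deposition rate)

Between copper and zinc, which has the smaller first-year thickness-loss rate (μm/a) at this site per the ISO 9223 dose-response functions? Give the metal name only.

copper

copper: f(T) = -0.080·(T−10) [T>10 °C] = -0.7040
  Pd branch = 0.0053·Pd^0.26·e^(0.059·RH+f) = 0.9476 μm/a
  Sd branch = 0.01025·Sd^0.27·e^(0.036·RH+0.049·T) = 1.991 μm/a
  sum: 0.9476 + 1.991 → r_corr = 2.938 μm/a
zinc: T>10 °C ⇒ hinge -0.071·(18.8−10) = -0.6248
  SO₂ term: 0.0129·90.1^0.44·exp(0.046·80-0.6248) = 1.984
  Cl⁻ term: 0.0175·229.5^0.57·exp(0.008·80+0.085·18.8) = 3.636
  r_corr = 1.984 + 3.636 = 5.62 μm/a
Ordering by μm/a: zinc (5.62) > copper (2.94)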